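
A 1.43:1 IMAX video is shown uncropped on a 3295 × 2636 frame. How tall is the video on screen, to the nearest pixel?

1.43:1 IMAX is wider than 5:4, so it spans the full width.
The video is 3295 / 1.430 ≈ 2304.20 px tall.

2304 px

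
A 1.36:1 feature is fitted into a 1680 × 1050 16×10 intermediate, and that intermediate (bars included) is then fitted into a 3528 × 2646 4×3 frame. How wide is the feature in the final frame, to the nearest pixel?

2999 px

1.36:1 in 1680×1050: fills the height, so the feature is 1428.00 × 1050.00.
The 16×10 canvas is width-limited in 3528×2646, giving 3528.00 × 2205.00; scale factor 2.1000.
So the feature's width is 1428.00 × 2.1000 ≈ 2998.80.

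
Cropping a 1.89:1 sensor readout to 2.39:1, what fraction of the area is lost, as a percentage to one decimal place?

20.9%

The width stays; only height is cut (since 2.39:1 is wider than 1.89:1).
Fraction kept = (1.890)/(2.390) ≈ 79.08%, so 20.92% is lost.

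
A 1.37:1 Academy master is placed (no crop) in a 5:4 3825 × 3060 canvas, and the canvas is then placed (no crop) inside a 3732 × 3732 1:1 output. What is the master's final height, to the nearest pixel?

2724 px

1.37:1 Academy in 3825×3060: fills the width, so the master is 3825.00 × 2791.97.
The 5:4 canvas is width-limited in 3732×3732, giving 3732.00 × 2985.60; scale factor 0.9757.
The master scales with it: height 2791.97 × 0.9757 ≈ 2724.09.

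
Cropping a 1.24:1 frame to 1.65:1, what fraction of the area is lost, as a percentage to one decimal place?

24.8%

1.65:1 is wider than 1.24:1, so the crop keeps the full width and trims the height.
(1.240)/(1.650) ≈ 0.752 of the area survives, leaving 24.85% discarded.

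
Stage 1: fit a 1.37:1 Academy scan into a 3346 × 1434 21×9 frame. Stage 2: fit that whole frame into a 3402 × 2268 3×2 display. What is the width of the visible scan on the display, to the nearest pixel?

First fit — 1.37:1 Academy into 3346×1434 spans the height: 1964.58 × 1434.00.
The 21×9 canvas is width-limited in 3402×2268, giving 3402.00 × 1458.00; scale factor 1.0167.
The scan scales with it: width 1964.58 × 1.0167 ≈ 1997.46.

1997 px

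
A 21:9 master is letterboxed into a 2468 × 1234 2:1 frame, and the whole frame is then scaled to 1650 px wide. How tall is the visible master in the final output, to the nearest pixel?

In the 2468×1234 frame the master fills the width: height = 2468 × 9/21 ≈ 1057.71 px.
The frame scales by 1650/2468 = 0.6686; 1057.71 × 0.6686 ≈ 707.14 px.

707 px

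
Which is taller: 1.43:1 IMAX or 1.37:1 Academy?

1.43 and 1.37; 1.43 > 1.37. The smaller width-to-height ratio is the taller frame.

1.37:1 Academy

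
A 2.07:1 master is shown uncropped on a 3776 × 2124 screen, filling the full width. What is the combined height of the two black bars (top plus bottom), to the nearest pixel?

Content height = 3776 / 2.070 ≈ 1824.15 px.
Leftover height: 2124 − 1824.15 = 299.85 px.

300 px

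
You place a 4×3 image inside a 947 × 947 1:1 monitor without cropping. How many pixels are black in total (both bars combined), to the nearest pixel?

4×3 is wider than 1:1, so it spans the full width.
The image is 947 × 3/4 ≈ 710.2500 px tall.
947 − 710.2500 = 236.7500 px of bars.
Across the 947-px span: 236.7500 × 947 ≈ 224202 px.

224202 pixels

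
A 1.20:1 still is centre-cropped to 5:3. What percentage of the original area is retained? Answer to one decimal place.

The width stays; only height is cut (since 5:3 is wider than 1.20:1).
Area ratio = (1.200)/(1.667) = 72.00% retained.

72.0%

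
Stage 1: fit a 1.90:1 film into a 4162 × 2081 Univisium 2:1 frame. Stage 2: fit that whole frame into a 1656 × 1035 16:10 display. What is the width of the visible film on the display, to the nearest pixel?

1.90:1 in 4162×2081: fills the height, so the film is 3953.90 × 2081.00.
Univisium 2:1 in 1656×1035: fills the width, so the intermediate becomes 1656.00 × 828.00 — a scale of ×0.3979.
The film scales with it: width 3953.90 × 0.3979 ≈ 1573.20.

1573 px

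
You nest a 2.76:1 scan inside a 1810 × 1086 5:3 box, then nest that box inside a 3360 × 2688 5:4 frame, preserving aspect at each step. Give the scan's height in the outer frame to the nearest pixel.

First fit — 2.76:1 into 1810×1086 spans the width: 1810.00 × 655.80.
The 5:3 canvas is width-limited in 3360×2688, giving 3360.00 × 2016.00; scale factor 1.8564.
So the scan's height is 655.80 × 1.8564 ≈ 1217.39.

1217 px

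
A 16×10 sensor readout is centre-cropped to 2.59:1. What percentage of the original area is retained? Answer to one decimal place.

61.8%

The width stays; only height is cut (since 2.59:1 is wider than 16×10).
Fraction kept = (1.600)/(2.590) ≈ 61.78%.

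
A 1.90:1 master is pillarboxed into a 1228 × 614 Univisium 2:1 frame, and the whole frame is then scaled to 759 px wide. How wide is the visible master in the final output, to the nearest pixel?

721 px

At 1228×614 the master is height-limited, so width = 614 × 1.900 ≈ 1166.60 px.
The frame scales by 759/1228 = 0.6181; 1166.60 × 0.6181 ≈ 721.05 px.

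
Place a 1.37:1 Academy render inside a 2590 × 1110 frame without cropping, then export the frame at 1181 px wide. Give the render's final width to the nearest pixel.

In the 2590×1110 frame the render fills the height: width = 1110 × 1.370 ≈ 1520.70 px.
Resizing to 1181 px wide multiplies everything by 0.4560: 1520.70 → 693.42 px.

693 px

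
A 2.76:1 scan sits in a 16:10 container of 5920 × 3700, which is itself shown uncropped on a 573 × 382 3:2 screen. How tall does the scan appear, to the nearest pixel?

208 px

Inside the 5920×3700 canvas the scan is width-limited at 5920.00 × 2144.93.
Second fit — the 16:10 canvas into 573×382 spans the width: 573.00 × 358.12 (×0.0968 from 5920×3700).
So the scan's height is 2144.93 × 0.0968 ≈ 207.61.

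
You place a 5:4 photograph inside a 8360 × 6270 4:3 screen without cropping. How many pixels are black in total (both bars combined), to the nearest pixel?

3276075 pixels

Since 1.250 < 1.333, the photograph is height-limited.
Content width = 6270 × 5/4 ≈ 7837.5000 px.
Leftover width: 8360 − 7837.5000 = 522.5000 px.
Bar area = 522.5000 × 6270 ≈ 3276075 px.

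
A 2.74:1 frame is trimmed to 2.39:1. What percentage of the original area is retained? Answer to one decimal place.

87.2%

Going from 2.74:1 to 2.39:1 means cutting width while keeping height.
Area ratio = (2.390)/(2.740) = 87.23% retained.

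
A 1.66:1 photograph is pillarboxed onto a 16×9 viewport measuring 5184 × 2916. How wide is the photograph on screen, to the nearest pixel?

4841 px

1.66:1 (1.660) < 16×9 (1.778), so the photograph fills the height.
That makes the image 4840.56 px wide (2916 × 1.660).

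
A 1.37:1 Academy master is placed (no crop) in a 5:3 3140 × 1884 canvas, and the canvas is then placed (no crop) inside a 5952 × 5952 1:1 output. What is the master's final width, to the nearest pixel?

1.37:1 Academy in 3140×1884: fills the height, so the master is 2581.08 × 1884.00.
Second fit — the 5:3 canvas into 5952×5952 spans the width: 5952.00 × 3571.20 (×1.8955 from 3140×1884).
The master scales with it: width 2581.08 × 1.8955 ≈ 4892.54.

4893 px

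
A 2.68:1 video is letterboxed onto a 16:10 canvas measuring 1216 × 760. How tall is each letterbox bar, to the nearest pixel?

153 px

2.68:1 (2.680) > 16:10 (1.600), so the video fills the width.
Content height = 1216 / 2.680 ≈ 453.73 px.
Leftover height: 760 − 453.73 = 306.27 px → 153.13 each side.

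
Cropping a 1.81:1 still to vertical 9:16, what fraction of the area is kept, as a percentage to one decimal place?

The height stays; only width is cut (since vertical 9:16 is narrower than 1.81:1).
Area ratio = (0.562)/(1.810) = 31.08% retained.

31.1%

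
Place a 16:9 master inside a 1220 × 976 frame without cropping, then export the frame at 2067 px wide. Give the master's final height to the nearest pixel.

At 1220×976 the master is width-limited, so height = 1220 × 9/16 ≈ 686.25 px.
The frame scales by 2067/1220 = 1.6943; 686.25 × 1.6943 ≈ 1162.69 px.

1163 px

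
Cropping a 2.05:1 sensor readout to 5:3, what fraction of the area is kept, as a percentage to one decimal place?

Going from 2.05:1 to 5:3 means cutting width while keeping height.
Fraction kept = (1.667)/(2.050) ≈ 81.30%.

81.3%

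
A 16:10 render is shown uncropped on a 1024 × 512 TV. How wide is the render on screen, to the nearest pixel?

819 px

16:10 (1.600) < Univisium 2:1 (2.000), so the render fills the height.
Content width = 512 × 16/10 ≈ 819.20 px.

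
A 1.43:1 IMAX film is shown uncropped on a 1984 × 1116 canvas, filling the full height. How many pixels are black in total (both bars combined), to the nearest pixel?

Content width = 1116 × 1.430 ≈ 1595.8800 px.
1984 − 1595.8800 = 388.1200 px of bars.
That's 388.1200 × 1116 ≈ 433142 black pixels.

433142 pixels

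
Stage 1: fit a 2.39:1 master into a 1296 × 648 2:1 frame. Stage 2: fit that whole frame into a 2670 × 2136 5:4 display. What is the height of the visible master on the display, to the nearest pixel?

1117 px

2.39:1 in 1296×648: fills the width, so the master is 1296.00 × 542.26.
Second fit — the 2:1 canvas into 2670×2136 spans the width: 2670.00 × 1335.00 (×2.0602 from 1296×648).
Applying the same ×2.0602: 542.26 → 1117.15.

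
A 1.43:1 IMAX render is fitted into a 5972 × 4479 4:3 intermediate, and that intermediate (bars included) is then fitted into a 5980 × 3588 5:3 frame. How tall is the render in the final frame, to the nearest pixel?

Inside the 5972×4479 canvas the render is width-limited at 5972.00 × 4176.22.
The 4:3 canvas is height-limited in 5980×3588, giving 4784.00 × 3588.00; scale factor 0.8011.
Applying the same ×0.8011: 4176.22 → 3345.45.

3345 px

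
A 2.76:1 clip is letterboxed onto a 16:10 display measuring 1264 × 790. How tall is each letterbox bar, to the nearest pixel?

166 px

2.76:1 (2.760) > 16:10 (1.600), so the clip fills the width.
That makes the image 457.97 px tall (1264 / 2.760).
Black = 790 − 457.97 = 332.03 px, or 166.01 per bar.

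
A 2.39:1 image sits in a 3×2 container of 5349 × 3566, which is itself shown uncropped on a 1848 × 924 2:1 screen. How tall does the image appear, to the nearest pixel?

2.39:1 in 5349×3566: fills the width, so the image is 5349.00 × 2238.08.
The 3×2 canvas is height-limited in 1848×924, giving 1386.00 × 924.00; scale factor 0.2591.
Applying the same ×0.2591: 2238.08 → 579.92.

580 px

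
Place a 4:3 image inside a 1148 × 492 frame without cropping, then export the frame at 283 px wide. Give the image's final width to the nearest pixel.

162 px

In the 1148×492 frame the image fills the height: width = 492 × 4/3 ≈ 656.00 px.
Scaling 1148 → 283 is ×0.2465, so the width becomes 656.00 × 0.2465 ≈ 161.71 px.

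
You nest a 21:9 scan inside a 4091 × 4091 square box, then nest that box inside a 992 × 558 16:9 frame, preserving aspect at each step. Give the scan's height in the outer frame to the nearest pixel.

21:9 in 4091×4091: fills the width, so the scan is 4091.00 × 1753.29.
Second fit — the square canvas into 992×558 spans the height: 558.00 × 558.00 (×0.1364 from 4091×4091).
So the scan's height is 1753.29 × 0.1364 ≈ 239.14.

239 px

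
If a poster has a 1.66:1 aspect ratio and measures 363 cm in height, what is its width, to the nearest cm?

Width = 363 × 1.660 = 602.58.

603 cm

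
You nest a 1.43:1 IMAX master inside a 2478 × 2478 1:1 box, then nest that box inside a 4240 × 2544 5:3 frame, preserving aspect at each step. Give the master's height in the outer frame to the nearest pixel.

1.43:1 IMAX in 2478×2478: fills the width, so the master is 2478.00 × 1732.87.
The 1:1 canvas is height-limited in 4240×2544, giving 2544.00 × 2544.00; scale factor 1.0266.
The master scales with it: height 1732.87 × 1.0266 ≈ 1779.02.

1779 px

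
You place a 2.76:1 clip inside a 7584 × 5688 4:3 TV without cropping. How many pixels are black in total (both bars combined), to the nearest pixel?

22298279 pixels

2.76:1 (2.760) > 4:3 (1.333), so the clip fills the width.
The clip is 7584 / 2.760 ≈ 2747.8261 px tall.
5688 − 2747.8261 = 2940.1739 px of bars.
Across the 7584-px span: 2940.1739 × 7584 ≈ 22298279 px.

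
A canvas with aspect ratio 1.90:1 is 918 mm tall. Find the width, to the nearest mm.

At 1.90:1, 918 × 1.900 ≈ 1744.20.

1744 mm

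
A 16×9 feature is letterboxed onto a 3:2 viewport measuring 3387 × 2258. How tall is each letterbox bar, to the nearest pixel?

176 px

Since 1.778 > 1.500, the feature is width-limited.
That makes the image 1905.19 px tall (3387 × 9/16).
2258 − 1905.19 = 352.81 px of bars (176.41 each).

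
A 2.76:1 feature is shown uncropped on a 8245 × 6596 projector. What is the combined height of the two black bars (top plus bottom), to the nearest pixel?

3609 px

2.76:1 (2.760) > 5:4 (1.250), so the feature fills the width.
That makes the image 2987.32 px tall (8245 / 2.760).
6596 − 2987.32 = 3608.68 px of bars.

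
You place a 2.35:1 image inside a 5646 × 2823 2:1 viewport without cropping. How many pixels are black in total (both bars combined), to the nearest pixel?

2373843 pixels

2.35:1 (2.350) > 2:1 (2.000), so the image fills the width.
Content height = 5646 / 2.350 ≈ 2402.5532 px.
Black = 2823 − 2402.5532 = 420.4468 px.
Bar area = 420.4468 × 5646 ≈ 2373843 px.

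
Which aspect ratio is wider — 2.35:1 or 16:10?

2.35:1

2.35 and 16:10 = 1.6; 2.35 > 1.6.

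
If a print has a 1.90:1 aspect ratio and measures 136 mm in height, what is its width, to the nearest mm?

At 1.90:1, 136 × 1.900 ≈ 258.40.

258 mm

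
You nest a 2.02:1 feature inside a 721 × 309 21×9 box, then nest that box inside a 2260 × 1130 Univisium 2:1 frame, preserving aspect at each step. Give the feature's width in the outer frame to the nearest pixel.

Inside the 721×309 canvas the feature is height-limited at 624.18 × 309.00.
21×9 in 2260×1130: fills the width, so the intermediate becomes 2260.00 × 968.57 — a scale of ×3.1345.
So the feature's width is 624.18 × 3.1345 ≈ 1956.51.

1957 px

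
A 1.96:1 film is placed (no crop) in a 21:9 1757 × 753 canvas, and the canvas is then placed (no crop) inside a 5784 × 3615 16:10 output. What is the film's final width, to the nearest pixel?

4859 px

First fit — 1.96:1 into 1757×753 spans the height: 1475.88 × 753.00.
21:9 in 5784×3615: fills the width, so the intermediate becomes 5784.00 × 2478.86 — a scale of ×3.2920.
So the film's width is 1475.88 × 3.2920 ≈ 4858.56.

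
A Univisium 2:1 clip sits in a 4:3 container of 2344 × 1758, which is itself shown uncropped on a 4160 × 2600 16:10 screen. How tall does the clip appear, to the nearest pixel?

1733 px

Univisium 2:1 in 2344×1758: fills the width, so the clip is 2344.00 × 1172.00.
4:3 in 4160×2600: fills the height, so the intermediate becomes 3466.67 × 2600.00 — a scale of ×1.4790.
So the clip's height is 1172.00 × 1.4790 ≈ 1733.33.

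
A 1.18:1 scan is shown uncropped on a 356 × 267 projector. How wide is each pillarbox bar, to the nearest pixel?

1.18:1 (1.180) < 4×3 (1.333), so the scan fills the height.
The scan is 267 × 1.180 ≈ 315.06 px wide.
Black = 356 − 315.06 = 40.94 px, or 20.47 per bar.

20 px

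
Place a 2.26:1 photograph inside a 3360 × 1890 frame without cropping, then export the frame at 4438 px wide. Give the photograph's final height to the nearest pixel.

Fitted into 3360×1890, the photograph spans the width; its height is 3360 / 2.260 ≈ 1486.73 px.
The frame scales by 4438/3360 = 1.3208; 1486.73 × 1.3208 ≈ 1963.72 px.

1964 px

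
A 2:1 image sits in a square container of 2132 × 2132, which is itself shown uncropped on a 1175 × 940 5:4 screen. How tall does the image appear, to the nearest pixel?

First fit — 2:1 into 2132×2132 spans the width: 2132.00 × 1066.00.
The square canvas is height-limited in 1175×940, giving 940.00 × 940.00; scale factor 0.4409.
Applying the same ×0.4409: 1066.00 → 470.00.

470 px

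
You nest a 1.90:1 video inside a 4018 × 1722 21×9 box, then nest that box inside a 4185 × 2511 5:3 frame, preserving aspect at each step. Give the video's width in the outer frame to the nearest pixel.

1.90:1 in 4018×1722: fills the height, so the video is 3271.80 × 1722.00.
21×9 in 4185×2511: fills the width, so the intermediate becomes 4185.00 × 1793.57 — a scale of ×1.0416.
The video scales with it: width 3271.80 × 1.0416 ≈ 3407.79.

3408 px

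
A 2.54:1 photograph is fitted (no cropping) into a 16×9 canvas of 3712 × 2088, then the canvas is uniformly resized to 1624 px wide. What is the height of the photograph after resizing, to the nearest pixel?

639 px

In the 3712×2088 frame the photograph fills the width: height = 3712 / 2.540 ≈ 1461.42 px.
Resizing to 1624 px wide multiplies everything by 0.4375: 1461.42 → 639.37 px.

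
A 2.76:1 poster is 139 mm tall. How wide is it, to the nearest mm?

Width = 139 × 2.760 = 383.64.

384 mm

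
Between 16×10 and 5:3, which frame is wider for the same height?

16×10 = 1.6 and 5:3 = 1.667; 1.667 > 1.6.

5:3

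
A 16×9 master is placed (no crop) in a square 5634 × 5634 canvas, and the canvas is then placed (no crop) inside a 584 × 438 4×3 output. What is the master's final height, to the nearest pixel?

246 px

Inside the 5634×5634 canvas the master is width-limited at 5634.00 × 3169.12.
square in 584×438: fills the height, so the intermediate becomes 438.00 × 438.00 — a scale of ×0.0777.
So the master's height is 3169.12 × 0.0777 ≈ 246.38.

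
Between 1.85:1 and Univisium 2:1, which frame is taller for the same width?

1.85 and Univisium 2:1 = 2; 2 > 1.85. The smaller width-to-height ratio is the taller frame.

1.85:1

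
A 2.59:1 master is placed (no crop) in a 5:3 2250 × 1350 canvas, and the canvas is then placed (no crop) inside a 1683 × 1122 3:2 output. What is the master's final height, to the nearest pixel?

Inside the 2250×1350 canvas the master is width-limited at 2250.00 × 868.73.
5:3 in 1683×1122: fills the width, so the intermediate becomes 1683.00 × 1009.80 — a scale of ×0.7480.
So the master's height is 868.73 × 0.7480 ≈ 649.81.

650 px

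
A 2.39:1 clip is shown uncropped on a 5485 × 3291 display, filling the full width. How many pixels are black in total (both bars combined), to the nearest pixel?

The clip is 5485 / 2.390 ≈ 2294.9791 px tall.
3291 − 2294.9791 = 996.0209 px of bars.
Bar area = 996.0209 × 5485 ≈ 5463175 px.

5463175 pixels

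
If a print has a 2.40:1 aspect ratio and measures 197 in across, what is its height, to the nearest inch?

At 2.40:1, 197 / 2.400 ≈ 82.08.

82 in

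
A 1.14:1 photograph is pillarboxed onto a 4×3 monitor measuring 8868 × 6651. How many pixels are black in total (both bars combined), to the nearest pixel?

1.14:1 (1.140) < 4×3 (1.333), so the photograph fills the height.
Content width = 6651 × 1.140 ≈ 7582.1400 px.
8868 − 7582.1400 = 1285.8600 px of bars.
Across the 6651-px span: 1285.8600 × 6651 ≈ 8552255 px.

8552255 pixels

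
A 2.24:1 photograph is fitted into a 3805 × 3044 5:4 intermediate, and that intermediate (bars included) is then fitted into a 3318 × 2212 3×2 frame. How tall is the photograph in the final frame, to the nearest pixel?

Inside the 3805×3044 canvas the photograph is width-limited at 3805.00 × 1698.66.
5:4 in 3318×2212: fills the height, so the intermediate becomes 2765.00 × 2212.00 — a scale of ×0.7267.
So the photograph's height is 1698.66 × 0.7267 ≈ 1234.38.

1234 px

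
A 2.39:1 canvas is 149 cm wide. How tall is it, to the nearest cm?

62 cm

149 / 2.390 = 62.34.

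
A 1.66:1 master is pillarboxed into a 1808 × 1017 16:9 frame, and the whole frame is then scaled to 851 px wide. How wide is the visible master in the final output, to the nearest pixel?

795 px

At 1808×1017 the master is height-limited, so width = 1017 × 1.660 ≈ 1688.22 px.
Scaling 1808 → 851 is ×0.4707, so the width becomes 1688.22 × 0.4707 ≈ 794.62 px.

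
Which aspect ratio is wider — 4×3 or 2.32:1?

2.32:1

4×3 = 1.333 and 2.32; 2.32 > 1.333.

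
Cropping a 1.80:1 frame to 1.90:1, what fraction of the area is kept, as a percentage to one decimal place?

Going from 1.80:1 to 1.90:1 means cutting height while keeping width.
(1.800)/(1.900) ≈ 0.947 of the area survives.

94.7%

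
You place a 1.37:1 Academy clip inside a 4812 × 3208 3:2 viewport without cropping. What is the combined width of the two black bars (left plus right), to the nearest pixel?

1.37:1 Academy is narrower than 3:2, so it spans the full height.
Content width = 3208 × 1.370 ≈ 4394.96 px.
Black = 4812 − 4394.96 = 417.04 px.

417 px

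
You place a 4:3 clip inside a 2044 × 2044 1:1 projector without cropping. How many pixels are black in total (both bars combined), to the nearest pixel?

1044484 pixels

4:3 (1.333) > 1:1 (1.000), so the clip fills the width.
That makes the image 1533.0000 px tall (2044 × 3/4).
Leftover height: 2044 − 1533.0000 = 511.0000 px.
Bar area = 511.0000 × 2044 ≈ 1044484 px.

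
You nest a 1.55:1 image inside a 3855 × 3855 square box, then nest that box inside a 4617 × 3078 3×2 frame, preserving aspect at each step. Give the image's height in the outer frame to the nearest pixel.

1986 px

First fit — 1.55:1 into 3855×3855 spans the width: 3855.00 × 2487.10.
square in 4617×3078: fills the height, so the intermediate becomes 3078.00 × 3078.00 — a scale of ×0.7984.
The image scales with it: height 2487.10 × 0.7984 ≈ 1985.81.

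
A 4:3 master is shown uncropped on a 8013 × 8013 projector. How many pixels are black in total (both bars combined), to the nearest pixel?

Since 1.333 > 1.000, the master is width-limited.
The master is 8013 × 3/4 ≈ 6009.7500 px tall.
8013 − 6009.7500 = 2003.2500 px of bars.
That's 2003.2500 × 8013 ≈ 16052042 black pixels.

16052042 pixels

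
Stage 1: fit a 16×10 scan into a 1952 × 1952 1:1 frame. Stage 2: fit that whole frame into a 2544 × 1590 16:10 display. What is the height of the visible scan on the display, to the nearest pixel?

994 px

First fit — 16×10 into 1952×1952 spans the width: 1952.00 × 1220.00.
The 1:1 canvas is height-limited in 2544×1590, giving 1590.00 × 1590.00; scale factor 0.8145.
So the scan's height is 1220.00 × 0.8145 ≈ 993.75.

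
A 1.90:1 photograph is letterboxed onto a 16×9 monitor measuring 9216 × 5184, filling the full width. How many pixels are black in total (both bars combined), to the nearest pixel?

3073293 pixels

Content height = 9216 / 1.900 ≈ 4850.5263 px.
Leftover height: 5184 − 4850.5263 = 333.4737 px.
That's 333.4737 × 9216 ≈ 3073293 black pixels.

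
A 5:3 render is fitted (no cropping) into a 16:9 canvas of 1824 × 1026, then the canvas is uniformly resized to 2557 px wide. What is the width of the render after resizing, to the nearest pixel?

2397 px

Fitted into 1824×1026, the render spans the height; its width is 1026 × 5/3 ≈ 1710.00 px.
The frame scales by 2557/1824 = 1.4019; 1710.00 × 1.4019 ≈ 2397.19 px.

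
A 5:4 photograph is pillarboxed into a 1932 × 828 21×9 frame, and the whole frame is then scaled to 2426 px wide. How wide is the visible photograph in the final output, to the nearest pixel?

Fitted into 1932×828, the photograph spans the height; its width is 828 × 5/4 ≈ 1035.00 px.
Scaling 1932 → 2426 is ×1.2557, so the width becomes 1035.00 × 1.2557 ≈ 1299.64 px.

1300 px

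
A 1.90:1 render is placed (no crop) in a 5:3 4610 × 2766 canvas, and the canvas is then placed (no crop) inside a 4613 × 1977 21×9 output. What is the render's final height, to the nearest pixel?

First fit — 1.90:1 into 4610×2766 spans the width: 4610.00 × 2426.32.
5:3 in 4613×1977: fills the height, so the intermediate becomes 3295.00 × 1977.00 — a scale of ×0.7148.
The render scales with it: height 2426.32 × 0.7148 ≈ 1734.21.

1734 px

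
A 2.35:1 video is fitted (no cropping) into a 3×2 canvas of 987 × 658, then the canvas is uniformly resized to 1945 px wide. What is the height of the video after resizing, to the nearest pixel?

828 px

At 987×658 the video is width-limited, so height = 987 / 2.350 ≈ 420.00 px.
Scaling 987 → 1945 is ×1.9706, so the height becomes 420.00 × 1.9706 ≈ 827.66 px.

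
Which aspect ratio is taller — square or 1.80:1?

square = 1 and 1.8; 1.8 > 1. The smaller width-to-height ratio is the taller frame.

square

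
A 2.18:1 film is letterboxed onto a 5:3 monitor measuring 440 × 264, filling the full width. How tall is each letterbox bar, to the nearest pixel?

31 px

Content height = 440 / 2.180 ≈ 201.83 px.
Leftover height: 264 − 201.83 = 62.17 px → 31.08 each side.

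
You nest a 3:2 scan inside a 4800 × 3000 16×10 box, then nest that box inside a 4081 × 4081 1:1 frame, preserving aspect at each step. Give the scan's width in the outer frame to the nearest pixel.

3826 px

Inside the 4800×3000 canvas the scan is height-limited at 4500.00 × 3000.00.
16×10 in 4081×4081: fills the width, so the intermediate becomes 4081.00 × 2550.62 — a scale of ×0.8502.
The scan scales with it: width 4500.00 × 0.8502 ≈ 3825.94.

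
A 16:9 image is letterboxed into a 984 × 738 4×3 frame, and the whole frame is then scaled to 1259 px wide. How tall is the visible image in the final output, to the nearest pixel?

At 984×738 the image is width-limited, so height = 984 × 9/16 ≈ 553.50 px.
Scaling 984 → 1259 is ×1.2795, so the height becomes 553.50 × 1.2795 ≈ 708.19 px.

708 px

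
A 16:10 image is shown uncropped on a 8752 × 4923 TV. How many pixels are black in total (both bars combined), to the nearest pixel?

Since 1.600 < 1.778, the image is height-limited.
Content width = 4923 × 16/10 ≈ 7876.8000 px.
Black = 8752 − 7876.8000 = 875.2000 px.
Bar area = 875.2000 × 4923 ≈ 4308610 px.

4308610 pixels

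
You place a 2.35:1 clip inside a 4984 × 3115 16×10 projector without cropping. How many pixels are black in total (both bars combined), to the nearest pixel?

2.35:1 (2.350) > 16×10 (1.600), so the clip fills the width.
Content height = 4984 / 2.350 ≈ 2120.8511 px.
3115 − 2120.8511 = 994.1489 px of bars.
Bar area = 994.1489 × 4984 ≈ 4954838 px.

4954838 pixels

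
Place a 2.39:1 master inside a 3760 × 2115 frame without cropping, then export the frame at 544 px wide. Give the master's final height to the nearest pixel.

228 px

At 3760×2115 the master is width-limited, so height = 3760 / 2.390 ≈ 1573.22 px.
Resizing to 544 px wide multiplies everything by 0.1447: 1573.22 → 227.62 px.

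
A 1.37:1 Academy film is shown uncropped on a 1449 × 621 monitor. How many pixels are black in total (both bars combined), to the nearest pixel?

Since 1.370 < 2.333, the film is height-limited.
That makes the image 850.7700 px wide (621 × 1.370).
1449 − 850.7700 = 598.2300 px of bars.
Across the 621-px span: 598.2300 × 621 ≈ 371501 px.

371501 pixels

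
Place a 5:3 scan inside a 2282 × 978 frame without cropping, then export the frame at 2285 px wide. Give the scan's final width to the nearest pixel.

1632 px

Fitted into 2282×978, the scan spans the height; its width is 978 × 5/3 ≈ 1630.00 px.
The frame scales by 2285/2282 = 1.0013; 1630.00 × 1.0013 ≈ 1632.14 px.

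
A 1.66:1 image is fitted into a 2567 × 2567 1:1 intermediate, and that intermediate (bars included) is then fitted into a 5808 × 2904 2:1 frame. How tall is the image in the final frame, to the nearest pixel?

1749 px

Inside the 2567×2567 canvas the image is width-limited at 2567.00 × 1546.39.
The 1:1 canvas is height-limited in 5808×2904, giving 2904.00 × 2904.00; scale factor 1.1313.
The image scales with it: height 1546.39 × 1.1313 ≈ 1749.40.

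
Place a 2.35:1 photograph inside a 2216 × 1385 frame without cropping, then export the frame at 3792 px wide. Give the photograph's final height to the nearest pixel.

In the 2216×1385 frame the photograph fills the width: height = 2216 / 2.350 ≈ 942.98 px.
Scaling 2216 → 3792 is ×1.7112, so the height becomes 942.98 × 1.7112 ≈ 1613.62 px.

1614 px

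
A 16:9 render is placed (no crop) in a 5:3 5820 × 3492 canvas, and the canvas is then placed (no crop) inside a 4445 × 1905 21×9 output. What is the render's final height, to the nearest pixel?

1786 px

Inside the 5820×3492 canvas the render is width-limited at 5820.00 × 3273.75.
5:3 in 4445×1905: fills the height, so the intermediate becomes 3175.00 × 1905.00 — a scale of ×0.5455.
The render scales with it: height 3273.75 × 0.5455 ≈ 1785.94.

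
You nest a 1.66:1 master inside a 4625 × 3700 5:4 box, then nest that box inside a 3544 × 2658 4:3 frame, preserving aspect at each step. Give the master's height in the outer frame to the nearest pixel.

1.66:1 in 4625×3700: fills the width, so the master is 4625.00 × 2786.14.
The 5:4 canvas is height-limited in 3544×2658, giving 3322.50 × 2658.00; scale factor 0.7184.
So the master's height is 2786.14 × 0.7184 ≈ 2001.51.

2002 px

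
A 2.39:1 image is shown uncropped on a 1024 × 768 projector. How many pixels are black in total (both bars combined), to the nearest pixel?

2.39:1 is wider than 4×3, so it spans the full width.
Content height = 1024 / 2.390 ≈ 428.4519 px.
768 − 428.4519 = 339.5481 px of bars.
That's 339.5481 × 1024 ≈ 347697 black pixels.

347697 pixels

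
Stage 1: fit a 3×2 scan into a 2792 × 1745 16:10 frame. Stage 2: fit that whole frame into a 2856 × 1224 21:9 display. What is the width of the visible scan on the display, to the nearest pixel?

1836 px

First fit — 3×2 into 2792×1745 spans the height: 2617.50 × 1745.00.
16:10 in 2856×1224: fills the height, so the intermediate becomes 1958.40 × 1224.00 — a scale of ×0.7014.
The scan scales with it: width 2617.50 × 0.7014 ≈ 1836.00.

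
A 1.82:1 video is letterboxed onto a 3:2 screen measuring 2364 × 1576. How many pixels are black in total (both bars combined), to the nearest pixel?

655062 pixels

1.82:1 (1.820) > 3:2 (1.500), so the video fills the width.
That makes the image 1298.9011 px tall (2364 / 1.820).
Black = 1576 − 1298.9011 = 277.0989 px.
That's 277.0989 × 2364 ≈ 655062 black pixels.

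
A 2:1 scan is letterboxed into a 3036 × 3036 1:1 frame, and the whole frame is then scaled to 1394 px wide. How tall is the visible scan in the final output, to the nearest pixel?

In the 3036×3036 frame the scan fills the width: height = 3036 × 1/2 ≈ 1518.00 px.
Resizing to 1394 px wide multiplies everything by 0.4592: 1518.00 → 697.00 px.

697 px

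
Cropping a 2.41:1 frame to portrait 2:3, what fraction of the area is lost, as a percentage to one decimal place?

The height stays; only width is cut (since portrait 2:3 is narrower than 2.41:1).
Fraction kept = (0.667)/(2.410) ≈ 27.66%, so 72.34% is lost.

72.3%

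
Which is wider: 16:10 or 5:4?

16:10 = 1.6 and 5:4 = 1.25; 1.6 > 1.25.

16:10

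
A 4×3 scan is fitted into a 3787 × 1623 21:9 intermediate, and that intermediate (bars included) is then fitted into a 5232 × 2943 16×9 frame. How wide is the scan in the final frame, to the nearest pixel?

2990 px

4×3 in 3787×1623: fills the height, so the scan is 2164.00 × 1623.00.
Second fit — the 21:9 canvas into 5232×2943 spans the width: 5232.00 × 2242.29 (×1.3816 from 3787×1623).
So the scan's width is 2164.00 × 1.3816 ≈ 2989.71.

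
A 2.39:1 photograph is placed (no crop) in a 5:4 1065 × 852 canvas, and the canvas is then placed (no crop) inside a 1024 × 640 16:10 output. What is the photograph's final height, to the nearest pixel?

First fit — 2.39:1 into 1065×852 spans the width: 1065.00 × 445.61.
Second fit — the 5:4 canvas into 1024×640 spans the height: 800.00 × 640.00 (×0.7512 from 1065×852).
The photograph scales with it: height 445.61 × 0.7512 ≈ 334.73.

335 px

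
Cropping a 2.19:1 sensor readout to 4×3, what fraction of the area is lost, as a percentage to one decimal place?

39.1%

Going from 2.19:1 to 4×3 means cutting width while keeping height.
Fraction kept = (1.333)/(2.190) ≈ 60.88%, so 39.12% is lost.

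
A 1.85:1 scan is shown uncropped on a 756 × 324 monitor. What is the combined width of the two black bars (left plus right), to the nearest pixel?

Since 1.850 < 2.333, the scan is height-limited.
Content width = 324 × 1.850 ≈ 599.40 px.
756 − 599.40 = 156.60 px of bars.

157 px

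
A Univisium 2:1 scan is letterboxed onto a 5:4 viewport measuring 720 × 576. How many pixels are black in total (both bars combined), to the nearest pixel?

155520 pixels

Since 2.000 > 1.250, the scan is width-limited.
That makes the image 360.0000 px tall (720 × 1/2).
Black = 576 − 360.0000 = 216.0000 px.
That's 216.0000 × 720 ≈ 155520 black pixels.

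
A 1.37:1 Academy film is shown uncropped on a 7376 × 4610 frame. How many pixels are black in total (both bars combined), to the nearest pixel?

4887983 pixels

1.37:1 Academy (1.370) < 16:10 (1.600), so the film fills the height.
That makes the image 6315.7000 px wide (4610 × 1.370).
Black = 7376 − 6315.7000 = 1060.3000 px.
Bar area = 1060.3000 × 4610 ≈ 4887983 px.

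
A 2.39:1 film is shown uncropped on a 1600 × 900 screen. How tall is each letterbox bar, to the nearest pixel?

115 px

Since 2.390 > 1.778, the film is width-limited.
The film is 1600 / 2.390 ≈ 669.46 px tall.
900 − 669.46 = 230.54 px of bars (115.27 each).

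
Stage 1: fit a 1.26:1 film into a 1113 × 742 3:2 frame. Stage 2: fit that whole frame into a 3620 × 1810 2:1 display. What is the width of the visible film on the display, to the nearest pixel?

First fit — 1.26:1 into 1113×742 spans the height: 934.92 × 742.00.
Second fit — the 3:2 canvas into 3620×1810 spans the height: 2715.00 × 1810.00 (×2.4394 from 1113×742).
Applying the same ×2.4394: 934.92 → 2280.60.

2281 px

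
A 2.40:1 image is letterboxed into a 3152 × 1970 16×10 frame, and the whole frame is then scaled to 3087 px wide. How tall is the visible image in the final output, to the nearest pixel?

Fitted into 3152×1970, the image spans the width; its height is 3152 / 2.400 ≈ 1313.33 px.
Scaling 3152 → 3087 is ×0.9794, so the height becomes 1313.33 × 0.9794 ≈ 1286.25 px.

1286 px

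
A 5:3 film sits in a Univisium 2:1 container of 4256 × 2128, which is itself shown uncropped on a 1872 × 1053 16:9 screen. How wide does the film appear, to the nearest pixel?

5:3 in 4256×2128: fills the height, so the film is 3546.67 × 2128.00.
The Univisium 2:1 canvas is width-limited in 1872×1053, giving 1872.00 × 936.00; scale factor 0.4398.
So the film's width is 3546.67 × 0.4398 ≈ 1560.00.

1560 px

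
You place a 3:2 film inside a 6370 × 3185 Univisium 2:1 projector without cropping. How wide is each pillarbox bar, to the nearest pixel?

3:2 is narrower than Univisium 2:1, so it spans the full height.
That makes the image 4777.50 px wide (3185 × 3/2).
Black = 6370 − 4777.50 = 1592.50 px, or 796.25 per bar.

796 px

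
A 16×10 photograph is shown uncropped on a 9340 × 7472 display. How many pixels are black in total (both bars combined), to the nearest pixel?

15266230 pixels

Since 1.600 > 1.250, the photograph is width-limited.
That makes the image 5837.5000 px tall (9340 × 10/16).
7472 − 5837.5000 = 1634.5000 px of bars.
That's 1634.5000 × 9340 ≈ 15266230 black pixels.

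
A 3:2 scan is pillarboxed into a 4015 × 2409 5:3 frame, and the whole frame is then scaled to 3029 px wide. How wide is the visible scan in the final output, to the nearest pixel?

2726 px

At 4015×2409 the scan is height-limited, so width = 2409 × 3/2 ≈ 3613.50 px.
Scaling 4015 → 3029 is ×0.7544, so the width becomes 3613.50 × 0.7544 ≈ 2726.10 px.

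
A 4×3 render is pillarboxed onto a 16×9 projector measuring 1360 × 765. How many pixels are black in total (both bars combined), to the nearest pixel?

260100 pixels

4×3 is narrower than 16×9, so it spans the full height.
The render is 765 × 4/3 ≈ 1020.0000 px wide.
1360 − 1020.0000 = 340.0000 px of bars.
Across the 765-px span: 340.0000 × 765 ≈ 260100 px.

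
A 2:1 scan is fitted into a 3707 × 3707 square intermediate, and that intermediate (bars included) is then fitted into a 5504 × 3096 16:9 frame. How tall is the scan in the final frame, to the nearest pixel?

Inside the 3707×3707 canvas the scan is width-limited at 3707.00 × 1853.50.
square in 5504×3096: fills the height, so the intermediate becomes 3096.00 × 3096.00 — a scale of ×0.8352.
The scan scales with it: height 1853.50 × 0.8352 ≈ 1548.00.

1548 px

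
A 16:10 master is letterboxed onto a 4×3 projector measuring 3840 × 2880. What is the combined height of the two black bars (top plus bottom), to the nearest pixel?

480 px

Since 1.600 > 1.333, the master is width-limited.
The master is 3840 × 10/16 ≈ 2400.00 px tall.
Black = 2880 − 2400.00 = 480.00 px.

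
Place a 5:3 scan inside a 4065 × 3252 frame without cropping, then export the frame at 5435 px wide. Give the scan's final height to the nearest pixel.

3261 px

In the 4065×3252 frame the scan fills the width: height = 4065 × 3/5 ≈ 2439.00 px.
Scaling 4065 → 5435 is ×1.3370, so the height becomes 2439.00 × 1.3370 ≈ 3261.00 px.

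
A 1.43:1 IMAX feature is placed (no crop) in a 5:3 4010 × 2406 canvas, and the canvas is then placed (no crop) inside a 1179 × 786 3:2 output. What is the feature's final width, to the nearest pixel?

1.43:1 IMAX in 4010×2406: fills the height, so the feature is 3440.58 × 2406.00.
The 5:3 canvas is width-limited in 1179×786, giving 1179.00 × 707.40; scale factor 0.2940.
Applying the same ×0.2940: 3440.58 → 1011.58.

1012 px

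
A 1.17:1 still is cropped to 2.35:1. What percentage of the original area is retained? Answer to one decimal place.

Going from 1.17:1 to 2.35:1 means cutting height while keeping width.
Fraction kept = (1.170)/(2.350) ≈ 49.79%.

49.8%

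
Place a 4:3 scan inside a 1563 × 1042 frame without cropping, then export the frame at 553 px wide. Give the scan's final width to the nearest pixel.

Fitted into 1563×1042, the scan spans the height; its width is 1042 × 4/3 ≈ 1389.33 px.
Scaling 1563 → 553 is ×0.3538, so the width becomes 1389.33 × 0.3538 ≈ 491.56 px.

492 px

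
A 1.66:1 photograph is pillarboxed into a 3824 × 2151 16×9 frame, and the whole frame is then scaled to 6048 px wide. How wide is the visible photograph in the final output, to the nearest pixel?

Fitted into 3824×2151, the photograph spans the height; its width is 2151 × 1.660 ≈ 3570.66 px.
Scaling 3824 → 6048 is ×1.5816, so the width becomes 3570.66 × 1.5816 ≈ 5647.32 px.

5647 px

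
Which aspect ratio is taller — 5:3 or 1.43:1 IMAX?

1.43:1 IMAX

5:3 = 1.667 and 1.43; 1.667 > 1.43. The smaller width-to-height ratio is the taller frame.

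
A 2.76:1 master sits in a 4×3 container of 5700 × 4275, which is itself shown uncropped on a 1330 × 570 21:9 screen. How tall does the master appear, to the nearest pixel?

2.76:1 in 5700×4275: fills the width, so the master is 5700.00 × 2065.22.
Second fit — the 4×3 canvas into 1330×570 spans the height: 760.00 × 570.00 (×0.1333 from 5700×4275).
The master scales with it: height 2065.22 × 0.1333 ≈ 275.36.

275 px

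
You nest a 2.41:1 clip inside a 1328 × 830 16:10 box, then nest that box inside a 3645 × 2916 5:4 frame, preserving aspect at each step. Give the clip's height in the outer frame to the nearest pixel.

First fit — 2.41:1 into 1328×830 spans the width: 1328.00 × 551.04.
16:10 in 3645×2916: fills the width, so the intermediate becomes 3645.00 × 2278.12 — a scale of ×2.7447.
So the clip's height is 551.04 × 2.7447 ≈ 1512.45.

1512 px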